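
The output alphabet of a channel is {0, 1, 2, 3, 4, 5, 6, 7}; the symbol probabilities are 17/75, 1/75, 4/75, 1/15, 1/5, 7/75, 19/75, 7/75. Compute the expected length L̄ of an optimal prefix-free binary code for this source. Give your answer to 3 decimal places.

2.707 bits/symbol

Repeatedly combine the two least-probable nodes; the expected code length is the sum of the merged weights.
merge 1/75 + 4/75 → 1/15
merge 1/15 + 1/15 → 2/15
merge 7/75 + 7/75 → 14/75
merge 2/15 + 14/75 → 8/25
merge 1/5 + 17/75 → 32/75
merge 19/75 + 8/25 → 43/75
merge 32/75 + 43/75 → 1
L = 1/15 + 2/15 + 14/75 + 8/25 + 32/75 + 43/75 + 1 = 203/75 ≈ 2.707 bits/symbol.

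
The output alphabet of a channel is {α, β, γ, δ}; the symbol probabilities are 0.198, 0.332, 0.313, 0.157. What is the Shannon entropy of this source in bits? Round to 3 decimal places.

H = −Σ pᵢ log₂ pᵢ.
−0.198·log₂(0.198) = 0.4626
−0.332·log₂(0.332) = 0.5281
−0.313·log₂(0.313) = 0.5245
−0.157·log₂(0.157) = 0.4194
Sum ≈ 1.9346 → 1.935 bits.

1.935 bits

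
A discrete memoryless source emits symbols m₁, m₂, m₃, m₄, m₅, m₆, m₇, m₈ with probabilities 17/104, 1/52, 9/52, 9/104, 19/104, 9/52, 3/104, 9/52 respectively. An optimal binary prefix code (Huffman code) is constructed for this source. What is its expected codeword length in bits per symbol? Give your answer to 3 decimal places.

2.827 bits/symbol

Repeatedly combine the two least-probable nodes; the expected code length is the sum of the merged weights.
merge 1/52 + 3/104 → 5/104
merge 5/104 + 9/104 → 7/52
merge 7/52 + 17/104 → 31/104
merge 9/52 + 9/52 → 9/26
merge 9/52 + 19/104 → 37/104
merge 31/104 + 9/26 → 67/104
merge 37/104 + 67/104 → 1
L = 5/104 + 7/52 + 31/104 + 9/26 + 37/104 + 67/104 + 1 = 147/52 ≈ 2.827 bits/symbol.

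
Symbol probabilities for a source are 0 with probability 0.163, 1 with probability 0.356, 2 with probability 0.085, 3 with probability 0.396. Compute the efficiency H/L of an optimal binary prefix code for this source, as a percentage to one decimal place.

96.6%

Entropy H = −Σ p log₂ p ≈ 1.7886 bits.
Huffman merges: 17/200+163/1000→31/125; 31/125+89/250→151/250; 99/250+151/250→1. L = 463/250 ≈ 1.8520.
Efficiency = H/L = 1.7886/1.8520 = 96.6%.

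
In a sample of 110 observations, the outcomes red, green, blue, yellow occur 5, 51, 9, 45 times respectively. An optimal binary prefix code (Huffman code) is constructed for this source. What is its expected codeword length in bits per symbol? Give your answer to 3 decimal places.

Probabilities are the counts divided by 110.
Repeatedly combine the two least-probable nodes; the expected code length is the sum of the merged weights.
merge 1/22 + 9/110 → 7/55
merge 7/55 + 9/22 → 59/110
merge 51/110 + 59/110 → 1
L = 7/55 + 59/110 + 1 = 183/110 ≈ 1.664 bits/symbol.

1.664 bits/symbol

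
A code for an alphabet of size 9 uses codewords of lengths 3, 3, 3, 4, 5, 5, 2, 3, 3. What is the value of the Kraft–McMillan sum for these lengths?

1

With common denominator 2^5 = 32: Σ 2^(−ℓᵢ) = 4/32 + 4/32 + 4/32 + 2/32 + 1/32 + 1/32 + 8/32 + 4/32 + 4/32 = 32/32 = 1.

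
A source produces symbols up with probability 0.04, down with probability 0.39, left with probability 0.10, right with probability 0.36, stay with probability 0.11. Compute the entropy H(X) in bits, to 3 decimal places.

H = −Σ pᵢ log₂ pᵢ.
−0.04·log₂(0.04) = 0.1858
−0.39·log₂(0.39) = 0.5298
−0.10·log₂(0.10) = 0.3322
−0.36·log₂(0.36) = 0.5306
−0.11·log₂(0.11) = 0.3503
Sum ≈ 1.9286 → 1.929 bits.

1.929 bits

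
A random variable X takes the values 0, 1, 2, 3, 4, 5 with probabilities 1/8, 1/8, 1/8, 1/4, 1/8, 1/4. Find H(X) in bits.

Each probability is a power of 1/2, so log₂(1/p) is an integer.
H = Σ p·log₂(1/p) = 1/8·3 + 1/8·3 + 1/8·3 + 1/4·2 + 1/8·3 + 1/4·2 = 2.5 bits.

2.5 bits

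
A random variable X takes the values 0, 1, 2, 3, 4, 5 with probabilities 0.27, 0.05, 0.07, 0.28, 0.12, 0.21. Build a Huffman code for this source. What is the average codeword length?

2.36 bits/symbol

Repeatedly combine the two least-probable nodes; the expected code length is the sum of the merged weights.
merge 1/20 + 7/100 → 3/25
merge 3/25 + 3/25 → 6/25
merge 21/100 + 6/25 → 9/20
merge 27/100 + 7/25 → 11/20
merge 9/20 + 11/20 → 1
L = 3/25 + 6/25 + 9/20 + 11/20 + 1 = 59/25 = 2.36 bits/symbol.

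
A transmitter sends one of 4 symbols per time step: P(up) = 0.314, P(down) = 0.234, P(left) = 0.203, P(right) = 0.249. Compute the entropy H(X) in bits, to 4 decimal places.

1.9815 bits

H = −Σ pᵢ log₂ pᵢ.
−0.314·log₂(0.314) = 0.5247
−0.234·log₂(0.234) = 0.4903
−0.203·log₂(0.203) = 0.4670
−0.249·log₂(0.249) = 0.4994
Sum ≈ 1.9815 → 1.9815 bits.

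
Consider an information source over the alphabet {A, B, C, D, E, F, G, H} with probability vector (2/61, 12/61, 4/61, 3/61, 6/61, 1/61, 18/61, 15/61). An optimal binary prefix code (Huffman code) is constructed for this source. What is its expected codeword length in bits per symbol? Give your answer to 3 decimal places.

Repeatedly combine the two least-probable nodes; the expected code length is the sum of the merged weights.
merge 1/61 + 2/61 → 3/61
merge 3/61 + 3/61 → 6/61
merge 4/61 + 6/61 → 10/61
merge 6/61 + 10/61 → 16/61
merge 12/61 + 15/61 → 27/61
merge 16/61 + 18/61 → 34/61
merge 27/61 + 34/61 → 1
L = 3/61 + 6/61 + 10/61 + 16/61 + 27/61 + 34/61 + 1 = 157/61 ≈ 2.574 bits/symbol.

2.574 bits/symbol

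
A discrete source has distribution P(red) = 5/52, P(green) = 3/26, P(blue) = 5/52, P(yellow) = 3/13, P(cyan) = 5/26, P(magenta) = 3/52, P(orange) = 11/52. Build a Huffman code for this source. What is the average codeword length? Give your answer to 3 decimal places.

2.712 bits/symbol

Repeatedly combine the two least-probable nodes; the expected code length is the sum of the merged weights.
merge 3/52 + 5/52 → 2/13
merge 5/52 + 3/26 → 11/52
merge 2/13 + 5/26 → 9/26
merge 11/52 + 11/52 → 11/26
merge 3/13 + 9/26 → 15/26
merge 11/26 + 15/26 → 1
L = 2/13 + 11/52 + 9/26 + 11/26 + 15/26 + 1 = 141/52 ≈ 2.712 bits/symbol.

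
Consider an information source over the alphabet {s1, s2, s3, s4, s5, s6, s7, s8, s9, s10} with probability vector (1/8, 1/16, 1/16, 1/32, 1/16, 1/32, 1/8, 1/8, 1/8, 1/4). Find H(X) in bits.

3.0625 bits

Each probability is a power of 1/2, so log₂(1/p) is an integer.
H = Σ p·log₂(1/p) = 1/8·3 + 1/16·4 + 1/16·4 + 1/32·5 + 1/16·4 + 1/32·5 + 1/8·3 + 1/8·3 + 1/8·3 + 1/4·2 = 3.0625 bits.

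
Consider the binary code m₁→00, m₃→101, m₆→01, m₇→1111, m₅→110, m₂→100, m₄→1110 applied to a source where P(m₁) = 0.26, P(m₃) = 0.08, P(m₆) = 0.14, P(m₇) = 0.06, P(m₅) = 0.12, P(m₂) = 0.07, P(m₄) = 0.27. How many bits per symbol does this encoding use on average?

2.93 bits/symbol

L̄ = Σ pᵢ·ℓᵢ = 0.26·2 + 0.08·3 + 0.14·2 + 0.06·4 + 0.12·3 + 0.07·3 + 0.27·4 = 2.93 bits/symbol.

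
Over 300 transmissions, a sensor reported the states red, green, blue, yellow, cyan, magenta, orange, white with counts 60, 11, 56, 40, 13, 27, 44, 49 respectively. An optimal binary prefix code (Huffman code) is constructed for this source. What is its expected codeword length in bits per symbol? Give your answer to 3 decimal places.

2.863 bits/symbol

Probabilities are the counts divided by 300.
Repeatedly combine the two least-probable nodes; the expected code length is the sum of the merged weights.
merge 11/300 + 13/300 → 2/25
merge 2/25 + 9/100 → 17/100
merge 2/15 + 11/75 → 7/25
merge 49/300 + 17/100 → 1/3
merge 14/75 + 1/5 → 29/75
merge 7/25 + 1/3 → 46/75
merge 29/75 + 46/75 → 1
L = 2/25 + 17/100 + 7/25 + 1/3 + 29/75 + 46/75 + 1 = 859/300 ≈ 2.863 bits/symbol.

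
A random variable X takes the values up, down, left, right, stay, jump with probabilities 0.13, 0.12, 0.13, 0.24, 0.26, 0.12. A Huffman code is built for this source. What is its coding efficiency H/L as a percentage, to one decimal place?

Entropy H = −Σ p log₂ p ≈ 2.4988 bits.
Huffman merges: 3/25+3/25→6/25; 13/100+13/100→13/50; 6/25+6/25→12/25; 13/50+13/50→13/25; 12/25+13/25→1. L = 5/2 ≈ 2.5000.
Efficiency = H/L = 2.4988/2.5000 = 100.0%.

100.0%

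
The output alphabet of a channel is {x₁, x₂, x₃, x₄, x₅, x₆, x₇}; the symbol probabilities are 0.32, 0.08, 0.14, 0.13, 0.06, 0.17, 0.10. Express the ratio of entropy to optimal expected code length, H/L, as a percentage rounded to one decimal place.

Entropy H = −Σ p log₂ p ≈ 2.6076 bits.
Huffman merges: 3/50+2/25→7/50; 1/10+13/100→23/100; 7/50+7/50→7/25; 17/100+23/100→2/5; 7/25+8/25→3/5; 2/5+3/5→1. L = 53/20 ≈ 2.6500.
Efficiency = H/L = 2.6076/2.6500 = 98.4%.

98.4%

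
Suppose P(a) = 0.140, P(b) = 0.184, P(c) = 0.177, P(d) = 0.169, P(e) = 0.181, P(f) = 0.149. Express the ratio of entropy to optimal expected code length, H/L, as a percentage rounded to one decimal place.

97.8%

Entropy H = −Σ p log₂ p ≈ 2.5777 bits.
Huffman merges: 7/50+149/1000→289/1000; 169/1000+177/1000→173/500; 181/1000+23/125→73/200; 289/1000+173/500→127/200; 73/200+127/200→1. L = 527/200 ≈ 2.6350.
Efficiency = H/L = 2.5777/2.6350 = 97.8%.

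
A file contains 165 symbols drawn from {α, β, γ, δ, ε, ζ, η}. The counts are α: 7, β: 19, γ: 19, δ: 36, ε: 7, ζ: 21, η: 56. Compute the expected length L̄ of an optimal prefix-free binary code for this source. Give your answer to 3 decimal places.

Probabilities are the counts divided by 165.
Repeatedly combine the two least-probable nodes; the expected code length is the sum of the merged weights.
merge 7/165 + 7/165 → 14/165
merge 14/165 + 19/165 → 1/5
merge 19/165 + 7/55 → 8/33
merge 1/5 + 12/55 → 23/55
merge 8/33 + 56/165 → 32/55
merge 23/55 + 32/55 → 1
L = 14/165 + 1/5 + 8/33 + 23/55 + 32/55 + 1 = 139/55 ≈ 2.527 bits/symbol.

2.527 bits/symbol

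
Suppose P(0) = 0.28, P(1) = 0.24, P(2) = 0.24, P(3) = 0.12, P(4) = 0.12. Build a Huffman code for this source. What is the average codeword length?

2.24 bits/symbol

Repeatedly combine the two least-probable nodes; the expected code length is the sum of the merged weights.
merge 3/25 + 3/25 → 6/25
merge 6/25 + 6/25 → 12/25
merge 6/25 + 7/25 → 13/25
merge 12/25 + 13/25 → 1
L = 6/25 + 12/25 + 13/25 + 1 = 56/25 = 2.24 bits/symbol.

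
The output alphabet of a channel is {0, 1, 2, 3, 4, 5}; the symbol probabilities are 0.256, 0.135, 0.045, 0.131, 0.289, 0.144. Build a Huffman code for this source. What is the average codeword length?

2.455 bits/symbol

Repeatedly combine the two least-probable nodes; the expected code length is the sum of the merged weights.
merge 9/200 + 131/1000 → 22/125
merge 27/200 + 18/125 → 279/1000
merge 22/125 + 32/125 → 54/125
merge 279/1000 + 289/1000 → 71/125
merge 54/125 + 71/125 → 1
L = 22/125 + 279/1000 + 54/125 + 71/125 + 1 = 491/200 = 2.455 bits/symbol.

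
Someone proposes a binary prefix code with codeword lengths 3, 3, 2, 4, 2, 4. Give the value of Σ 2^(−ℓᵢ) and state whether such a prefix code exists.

0.875; yes

With common denominator 2^4 = 16: Σ 2^(−ℓᵢ) = 2/16 + 2/16 + 4/16 + 1/16 + 4/16 + 1/16 = 14/16 = 0.875.
Kraft's inequality requires Σ ≤ 1; here Σ = 0.875 ≤ 1, so such a prefix code exists.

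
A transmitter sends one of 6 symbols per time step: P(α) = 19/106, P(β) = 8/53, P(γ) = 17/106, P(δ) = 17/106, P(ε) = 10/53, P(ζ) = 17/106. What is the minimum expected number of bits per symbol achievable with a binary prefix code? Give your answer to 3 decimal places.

2.632 bits/symbol

Repeatedly combine the two least-probable nodes; the expected code length is the sum of the merged weights.
merge 8/53 + 17/106 → 33/106
merge 17/106 + 17/106 → 17/53
merge 19/106 + 10/53 → 39/106
merge 33/106 + 17/53 → 67/106
merge 39/106 + 67/106 → 1
L = 33/106 + 17/53 + 39/106 + 67/106 + 1 = 279/106 ≈ 2.632 bits/symbol.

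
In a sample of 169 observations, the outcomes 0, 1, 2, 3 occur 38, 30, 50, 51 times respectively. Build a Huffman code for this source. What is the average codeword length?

2 bits/symbol

Probabilities are the counts divided by 169.
Repeatedly combine the two least-probable nodes; the expected code length is the sum of the merged weights.
merge 30/169 + 38/169 → 68/169
merge 50/169 + 51/169 → 101/169
merge 68/169 + 101/169 → 1
L = 68/169 + 101/169 + 1 = 2 bits/symbol.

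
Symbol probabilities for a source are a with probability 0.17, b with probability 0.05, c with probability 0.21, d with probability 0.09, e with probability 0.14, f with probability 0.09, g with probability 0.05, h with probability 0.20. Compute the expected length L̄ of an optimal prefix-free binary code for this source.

Repeatedly combine the two least-probable nodes; the expected code length is the sum of the merged weights.
merge 1/20 + 1/20 → 1/10
merge 9/100 + 9/100 → 9/50
merge 1/10 + 7/50 → 6/25
merge 17/100 + 9/50 → 7/20
merge 1/5 + 21/100 → 41/100
merge 6/25 + 7/20 → 59/100
merge 41/100 + 59/100 → 1
L = 1/10 + 9/50 + 6/25 + 7/20 + 41/100 + 59/100 + 1 = 287/100 = 2.87 bits/symbol.

2.87 bits/symbol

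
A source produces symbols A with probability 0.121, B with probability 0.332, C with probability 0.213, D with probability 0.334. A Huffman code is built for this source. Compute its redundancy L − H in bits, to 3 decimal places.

Entropy H = −Σ p log₂ p ≈ 1.9004 bits.
Huffman merges: 121/1000+213/1000→167/500; 83/250+167/500→333/500; 167/500+333/500→1. L = 2 ≈ 2.0000.
L − H = 2.0000 − 1.9004 = 0.100 bits.

0.100 bits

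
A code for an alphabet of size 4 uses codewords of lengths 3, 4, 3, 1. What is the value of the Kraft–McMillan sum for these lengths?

0.8125

With common denominator 2^4 = 16: Σ 2^(−ℓᵢ) = 2/16 + 1/16 + 2/16 + 8/16 = 13/16 = 0.8125.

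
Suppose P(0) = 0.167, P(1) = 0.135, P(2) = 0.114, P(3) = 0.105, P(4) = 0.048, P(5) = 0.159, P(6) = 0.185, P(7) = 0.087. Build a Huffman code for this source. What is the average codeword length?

2.95 bits/symbol

Repeatedly combine the two least-probable nodes; the expected code length is the sum of the merged weights.
merge 6/125 + 87/1000 → 27/200
merge 21/200 + 57/500 → 219/1000
merge 27/200 + 27/200 → 27/100
merge 159/1000 + 167/1000 → 163/500
merge 37/200 + 219/1000 → 101/250
merge 27/100 + 163/500 → 149/250
merge 101/250 + 149/250 → 1
L = 27/200 + 219/1000 + 27/100 + 163/500 + 101/250 + 149/250 + 1 = 59/20 = 2.95 bits/symbol.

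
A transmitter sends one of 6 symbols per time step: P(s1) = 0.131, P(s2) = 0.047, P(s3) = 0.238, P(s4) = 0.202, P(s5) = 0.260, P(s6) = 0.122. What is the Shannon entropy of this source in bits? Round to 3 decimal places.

H = −Σ pᵢ log₂ pᵢ.
−0.131·log₂(0.131) = 0.3841
−0.047·log₂(0.047) = 0.2073
−0.238·log₂(0.238) = 0.4929
−0.202·log₂(0.202) = 0.4661
−0.260·log₂(0.260) = 0.5053
−0.122·log₂(0.122) = 0.3703
Sum ≈ 2.4260 → 2.426 bits.

2.426 bits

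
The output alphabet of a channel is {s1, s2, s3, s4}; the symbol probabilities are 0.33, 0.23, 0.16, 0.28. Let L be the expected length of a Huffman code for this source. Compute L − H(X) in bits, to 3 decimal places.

Entropy H = −Σ p log₂ p ≈ 1.9527 bits.
Huffman merges: 4/25+23/100→39/100; 7/25+33/100→61/100; 39/100+61/100→1. L = 2 ≈ 2.0000.
L − H = 2.0000 − 1.9527 = 0.047 bits.

0.047 bits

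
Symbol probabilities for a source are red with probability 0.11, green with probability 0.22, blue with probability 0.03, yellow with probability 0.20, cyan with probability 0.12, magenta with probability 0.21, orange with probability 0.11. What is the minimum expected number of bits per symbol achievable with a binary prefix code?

2.71 bits/symbol

Repeatedly combine the two least-probable nodes; the expected code length is the sum of the merged weights.
merge 3/100 + 11/100 → 7/50
merge 11/100 + 3/25 → 23/100
merge 7/50 + 1/5 → 17/50
merge 21/100 + 11/50 → 43/100
merge 23/100 + 17/50 → 57/100
merge 43/100 + 57/100 → 1
L = 7/50 + 23/100 + 17/50 + 43/100 + 57/100 + 1 = 271/100 = 2.71 bits/symbol.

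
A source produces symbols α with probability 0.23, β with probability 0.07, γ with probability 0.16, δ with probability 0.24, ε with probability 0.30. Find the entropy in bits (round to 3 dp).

H = −Σ pᵢ log₂ pᵢ.
−0.23·log₂(0.23) = 0.4877
−0.07·log₂(0.07) = 0.2686
−0.16·log₂(0.16) = 0.4230
−0.24·log₂(0.24) = 0.4941
−0.30·log₂(0.30) = 0.5211
Sum ≈ 2.1945 → 2.194 bits.

2.194 bits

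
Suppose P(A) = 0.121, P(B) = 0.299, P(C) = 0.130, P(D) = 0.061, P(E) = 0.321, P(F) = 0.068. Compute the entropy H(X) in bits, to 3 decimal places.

2.308 bits

H = −Σ pᵢ log₂ pᵢ.
−0.121·log₂(0.121) = 0.3687
−0.299·log₂(0.299) = 0.5208
−0.130·log₂(0.130) = 0.3826
−0.061·log₂(0.061) = 0.2461
−0.321·log₂(0.321) = 0.5262
−0.068·log₂(0.068) = 0.2637
Sum ≈ 2.3082 → 2.308 bits.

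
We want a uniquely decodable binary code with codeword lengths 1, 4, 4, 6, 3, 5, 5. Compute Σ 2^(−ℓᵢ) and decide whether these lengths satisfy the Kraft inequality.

With common denominator 2^6 = 64: Σ 2^(−ℓᵢ) = 32/64 + 4/64 + 4/64 + 1/64 + 8/64 + 2/64 + 2/64 = 53/64 = 0.828125.
Kraft's inequality requires Σ ≤ 1; here Σ = 0.828125 ≤ 1, so such a prefix code exists.

0.828125; yes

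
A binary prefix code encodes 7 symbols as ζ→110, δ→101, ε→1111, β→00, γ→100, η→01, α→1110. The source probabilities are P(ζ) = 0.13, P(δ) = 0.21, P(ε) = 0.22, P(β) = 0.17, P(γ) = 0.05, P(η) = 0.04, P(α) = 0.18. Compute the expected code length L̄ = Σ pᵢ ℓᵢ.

3.19 bits/symbol

L̄ = Σ pᵢ·ℓᵢ = 0.13·3 + 0.21·3 + 0.22·4 + 0.17·2 + 0.05·3 + 0.04·2 + 0.18·4 = 3.19 bits/symbol.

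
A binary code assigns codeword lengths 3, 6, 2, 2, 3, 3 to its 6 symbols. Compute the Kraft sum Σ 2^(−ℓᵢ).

With common denominator 2^6 = 64: Σ 2^(−ℓᵢ) = 8/64 + 1/64 + 16/64 + 16/64 + 8/64 + 8/64 = 57/64 = 0.890625.

0.890625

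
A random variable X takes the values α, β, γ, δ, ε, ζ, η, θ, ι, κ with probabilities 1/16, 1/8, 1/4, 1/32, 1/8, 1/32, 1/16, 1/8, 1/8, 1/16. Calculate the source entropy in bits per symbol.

Each probability is a power of 1/2, so log₂(1/p) is an integer.
H = Σ p·log₂(1/p) = 1/16·4 + 1/8·3 + 1/4·2 + 1/32·5 + 1/8·3 + 1/32·5 + 1/16·4 + 1/8·3 + 1/8·3 + 1/16·4 = 3.0625 bits.

3.0625 bits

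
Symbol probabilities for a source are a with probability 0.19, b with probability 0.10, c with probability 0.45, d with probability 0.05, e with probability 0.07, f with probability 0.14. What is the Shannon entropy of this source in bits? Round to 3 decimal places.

2.188 bits

H = −Σ pᵢ log₂ pᵢ.
−0.19·log₂(0.19) = 0.4552
−0.10·log₂(0.10) = 0.3322
−0.45·log₂(0.45) = 0.5184
−0.05·log₂(0.05) = 0.2161
−0.07·log₂(0.07) = 0.2686
−0.14·log₂(0.14) = 0.3971
Sum ≈ 2.1876 → 2.188 bits.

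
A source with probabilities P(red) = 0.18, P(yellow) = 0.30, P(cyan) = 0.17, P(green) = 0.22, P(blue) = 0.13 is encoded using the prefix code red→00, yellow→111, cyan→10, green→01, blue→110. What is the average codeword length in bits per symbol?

L̄ = Σ pᵢ·ℓᵢ = 0.18·2 + 0.30·3 + 0.17·2 + 0.22·2 + 0.13·3 = 2.43 bits/symbol.

2.43 bits/symbol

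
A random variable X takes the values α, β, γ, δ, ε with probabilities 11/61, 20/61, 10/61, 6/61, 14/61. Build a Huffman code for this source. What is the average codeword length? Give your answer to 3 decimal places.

Repeatedly combine the two least-probable nodes; the expected code length is the sum of the merged weights.
merge 6/61 + 10/61 → 16/61
merge 11/61 + 14/61 → 25/61
merge 16/61 + 20/61 → 36/61
merge 25/61 + 36/61 → 1
L = 16/61 + 25/61 + 36/61 + 1 = 138/61 ≈ 2.262 bits/symbol.

2.262 bits/symbol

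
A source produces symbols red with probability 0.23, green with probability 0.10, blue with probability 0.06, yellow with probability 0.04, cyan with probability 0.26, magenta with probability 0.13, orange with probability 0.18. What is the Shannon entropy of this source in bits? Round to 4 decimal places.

H = −Σ pᵢ log₂ pᵢ.
−0.23·log₂(0.23) = 0.4877
−0.10·log₂(0.10) = 0.3322
−0.06·log₂(0.06) = 0.2435
−0.04·log₂(0.04) = 0.1858
−0.26·log₂(0.26) = 0.5053
−0.13·log₂(0.13) = 0.3826
−0.18·log₂(0.18) = 0.4453
Sum ≈ 2.5824 → 2.5824 bits.

2.5824 bits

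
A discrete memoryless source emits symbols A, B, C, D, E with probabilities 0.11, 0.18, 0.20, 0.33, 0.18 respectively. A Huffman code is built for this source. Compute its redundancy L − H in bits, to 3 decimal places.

Entropy H = −Σ p log₂ p ≈ 2.2331 bits.
Huffman merges: 11/100+9/50→29/100; 9/50+1/5→19/50; 29/100+33/100→31/50; 19/50+31/50→1. L = 229/100 ≈ 2.2900.
L − H = 2.2900 − 2.2331 = 0.057 bits.

0.057 bits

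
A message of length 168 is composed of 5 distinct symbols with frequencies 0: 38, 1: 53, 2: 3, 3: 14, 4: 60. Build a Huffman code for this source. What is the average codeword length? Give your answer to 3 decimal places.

2.071 bits/symbol

Probabilities are the counts divided by 168.
Repeatedly combine the two least-probable nodes; the expected code length is the sum of the merged weights.
merge 1/56 + 1/12 → 17/168
merge 17/168 + 19/84 → 55/168
merge 53/168 + 55/168 → 9/14
merge 5/14 + 9/14 → 1
L = 17/168 + 55/168 + 9/14 + 1 = 29/14 ≈ 2.071 bits/symbol.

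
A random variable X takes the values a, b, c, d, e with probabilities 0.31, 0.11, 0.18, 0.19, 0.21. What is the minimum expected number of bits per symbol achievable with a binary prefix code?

Repeatedly combine the two least-probable nodes; the expected code length is the sum of the merged weights.
merge 11/100 + 9/50 → 29/100
merge 19/100 + 21/100 → 2/5
merge 29/100 + 31/100 → 3/5
merge 2/5 + 3/5 → 1
L = 29/100 + 2/5 + 3/5 + 1 = 229/100 = 2.29 bits/symbol.

2.29 bits/symbol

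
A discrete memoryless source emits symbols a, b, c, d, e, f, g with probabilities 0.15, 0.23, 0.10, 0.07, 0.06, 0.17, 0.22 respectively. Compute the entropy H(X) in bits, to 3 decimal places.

2.658 bits

H = −Σ pᵢ log₂ pᵢ.
−0.15·log₂(0.15) = 0.4105
−0.23·log₂(0.23) = 0.4877
−0.10·log₂(0.10) = 0.3322
−0.07·log₂(0.07) = 0.2686
−0.06·log₂(0.06) = 0.2435
−0.17·log₂(0.17) = 0.4346
−0.22·log₂(0.22) = 0.4806
Sum ≈ 2.6577 → 2.658 bits.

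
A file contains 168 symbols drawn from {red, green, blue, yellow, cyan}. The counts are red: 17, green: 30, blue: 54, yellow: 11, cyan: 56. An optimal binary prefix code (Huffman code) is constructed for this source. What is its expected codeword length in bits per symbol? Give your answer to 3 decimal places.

Probabilities are the counts divided by 168.
Repeatedly combine the two least-probable nodes; the expected code length is the sum of the merged weights.
merge 11/168 + 17/168 → 1/6
merge 1/6 + 5/28 → 29/84
merge 9/28 + 1/3 → 55/84
merge 29/84 + 55/84 → 1
L = 1/6 + 29/84 + 55/84 + 1 = 13/6 ≈ 2.167 bits/symbol.

2.167 bits/symbol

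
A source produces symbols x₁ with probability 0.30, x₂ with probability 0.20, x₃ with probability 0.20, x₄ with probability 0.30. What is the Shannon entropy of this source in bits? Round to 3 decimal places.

H = −Σ pᵢ log₂ pᵢ.
−0.30·log₂(0.30) = 0.5211
−0.20·log₂(0.20) = 0.4644
−0.20·log₂(0.20) = 0.4644
−0.30·log₂(0.30) = 0.5211
Sum ≈ 1.9710 → 1.971 bits.

1.971 bits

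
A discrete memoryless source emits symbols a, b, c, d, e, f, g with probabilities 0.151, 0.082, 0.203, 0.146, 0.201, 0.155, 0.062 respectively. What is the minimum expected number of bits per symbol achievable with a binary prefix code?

2.74 bits/symbol

Repeatedly combine the two least-probable nodes; the expected code length is the sum of the merged weights.
merge 31/500 + 41/500 → 18/125
merge 18/125 + 73/500 → 29/100
merge 151/1000 + 31/200 → 153/500
merge 201/1000 + 203/1000 → 101/250
merge 29/100 + 153/500 → 149/250
merge 101/250 + 149/250 → 1
L = 18/125 + 29/100 + 153/500 + 101/250 + 149/250 + 1 = 137/50 = 2.74 bits/symbol.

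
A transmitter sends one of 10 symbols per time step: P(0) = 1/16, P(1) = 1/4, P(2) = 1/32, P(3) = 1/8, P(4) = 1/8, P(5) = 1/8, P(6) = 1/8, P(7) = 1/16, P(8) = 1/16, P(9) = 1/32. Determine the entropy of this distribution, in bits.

3.0625 bits

Each probability is a power of 1/2, so log₂(1/p) is an integer.
H = Σ p·log₂(1/p) = 1/16·4 + 1/4·2 + 1/32·5 + 1/8·3 + 1/8·3 + 1/8·3 + 1/8·3 + 1/16·4 + 1/16·4 + 1/32·5 = 3.0625 bits.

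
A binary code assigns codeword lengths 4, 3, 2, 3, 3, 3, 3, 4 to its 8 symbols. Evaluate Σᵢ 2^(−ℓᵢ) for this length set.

With common denominator 2^4 = 16: Σ 2^(−ℓᵢ) = 1/16 + 2/16 + 4/16 + 2/16 + 2/16 + 2/16 + 2/16 + 1/16 = 16/16 = 1.

1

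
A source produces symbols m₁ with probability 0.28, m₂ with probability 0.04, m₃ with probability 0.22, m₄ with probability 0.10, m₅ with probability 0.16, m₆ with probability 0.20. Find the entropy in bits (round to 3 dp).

2.400 bits

H = −Σ pᵢ log₂ pᵢ.
−0.28·log₂(0.28) = 0.5142
−0.04·log₂(0.04) = 0.1858
−0.22·log₂(0.22) = 0.4806
−0.10·log₂(0.10) = 0.3322
−0.16·log₂(0.16) = 0.4230
−0.20·log₂(0.20) = 0.4644
Sum ≈ 2.4001 → 2.400 bits.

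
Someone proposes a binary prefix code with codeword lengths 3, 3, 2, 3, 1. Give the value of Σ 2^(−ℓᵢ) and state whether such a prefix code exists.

1.125; no

With common denominator 2^3 = 8: Σ 2^(−ℓᵢ) = 1/8 + 1/8 + 2/8 + 1/8 + 4/8 = 9/8 = 1.125.
Kraft's inequality requires Σ ≤ 1; here Σ = 1.125 > 1, so no such prefix code exists.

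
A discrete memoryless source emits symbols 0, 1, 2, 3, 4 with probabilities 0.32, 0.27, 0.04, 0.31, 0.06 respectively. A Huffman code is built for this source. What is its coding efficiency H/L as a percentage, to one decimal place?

Entropy H = −Σ p log₂ p ≈ 1.9891 bits.
Huffman merges: 1/25+3/50→1/10; 1/10+27/100→37/100; 31/100+8/25→63/100; 37/100+63/100→1. L = 21/10 ≈ 2.1000.
Efficiency = H/L = 1.9891/2.1000 = 94.7%.

94.7%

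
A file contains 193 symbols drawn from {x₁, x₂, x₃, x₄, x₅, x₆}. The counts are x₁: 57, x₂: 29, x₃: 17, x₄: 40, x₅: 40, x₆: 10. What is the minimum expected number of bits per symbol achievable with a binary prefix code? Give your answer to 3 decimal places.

2.430 bits/symbol

Probabilities are the counts divided by 193.
Repeatedly combine the two least-probable nodes; the expected code length is the sum of the merged weights.
merge 10/193 + 17/193 → 27/193
merge 27/193 + 29/193 → 56/193
merge 40/193 + 40/193 → 80/193
merge 56/193 + 57/193 → 113/193
merge 80/193 + 113/193 → 1
L = 27/193 + 56/193 + 80/193 + 113/193 + 1 = 469/193 ≈ 2.430 bits/symbol.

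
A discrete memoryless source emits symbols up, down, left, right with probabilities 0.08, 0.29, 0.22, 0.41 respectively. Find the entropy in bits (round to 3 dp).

1.817 bits

H = −Σ pᵢ log₂ pᵢ.
−0.08·log₂(0.08) = 0.2915
−0.29·log₂(0.29) = 0.5179
−0.22·log₂(0.22) = 0.4806
−0.41·log₂(0.41) = 0.5274
Sum ≈ 1.8174 → 1.817 bits.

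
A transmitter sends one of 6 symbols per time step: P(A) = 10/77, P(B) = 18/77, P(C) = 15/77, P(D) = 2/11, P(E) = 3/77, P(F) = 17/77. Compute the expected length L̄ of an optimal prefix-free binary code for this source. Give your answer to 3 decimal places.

Repeatedly combine the two least-probable nodes; the expected code length is the sum of the merged weights.
merge 3/77 + 10/77 → 13/77
merge 13/77 + 2/11 → 27/77
merge 15/77 + 17/77 → 32/77
merge 18/77 + 27/77 → 45/77
merge 32/77 + 45/77 → 1
L = 13/77 + 27/77 + 32/77 + 45/77 + 1 = 194/77 ≈ 2.519 bits/symbol.

2.519 bits/symbol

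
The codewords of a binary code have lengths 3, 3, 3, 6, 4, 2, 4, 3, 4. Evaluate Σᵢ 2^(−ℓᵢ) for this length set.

With common denominator 2^6 = 64: Σ 2^(−ℓᵢ) = 8/64 + 8/64 + 8/64 + 1/64 + 4/64 + 16/64 + 4/64 + 8/64 + 4/64 = 61/64 = 0.953125.

0.953125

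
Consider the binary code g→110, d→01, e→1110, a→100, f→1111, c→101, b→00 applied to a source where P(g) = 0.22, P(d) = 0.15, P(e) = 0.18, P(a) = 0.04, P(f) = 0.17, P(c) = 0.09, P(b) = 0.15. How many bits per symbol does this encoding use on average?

3.05 bits/symbol

L̄ = Σ pᵢ·ℓᵢ = 0.22·3 + 0.15·2 + 0.18·4 + 0.04·3 + 0.17·4 + 0.09·3 + 0.15·2 = 3.05 bits/symbol.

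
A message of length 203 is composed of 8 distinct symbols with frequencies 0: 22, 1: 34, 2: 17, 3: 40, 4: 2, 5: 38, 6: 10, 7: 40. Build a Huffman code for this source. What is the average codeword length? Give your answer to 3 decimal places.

2.808 bits/symbol

Probabilities are the counts divided by 203.
Repeatedly combine the two least-probable nodes; the expected code length is the sum of the merged weights.
merge 2/203 + 10/203 → 12/203
merge 12/203 + 17/203 → 1/7
merge 22/203 + 1/7 → 51/203
merge 34/203 + 38/203 → 72/203
merge 40/203 + 40/203 → 80/203
merge 51/203 + 72/203 → 123/203
merge 80/203 + 123/203 → 1
L = 12/203 + 1/7 + 51/203 + 72/203 + 80/203 + 123/203 + 1 = 570/203 ≈ 2.808 bits/symbol.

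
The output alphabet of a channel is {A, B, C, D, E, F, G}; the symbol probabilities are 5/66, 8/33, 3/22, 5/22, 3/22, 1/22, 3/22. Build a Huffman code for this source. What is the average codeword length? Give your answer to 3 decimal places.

2.652 bits/symbol

Repeatedly combine the two least-probable nodes; the expected code length is the sum of the merged weights.
merge 1/22 + 5/66 → 4/33
merge 4/33 + 3/22 → 17/66
merge 3/22 + 3/22 → 3/11
merge 5/22 + 8/33 → 31/66
merge 17/66 + 3/11 → 35/66
merge 31/66 + 35/66 → 1
L = 4/33 + 17/66 + 3/11 + 31/66 + 35/66 + 1 = 175/66 ≈ 2.652 bits/symbol.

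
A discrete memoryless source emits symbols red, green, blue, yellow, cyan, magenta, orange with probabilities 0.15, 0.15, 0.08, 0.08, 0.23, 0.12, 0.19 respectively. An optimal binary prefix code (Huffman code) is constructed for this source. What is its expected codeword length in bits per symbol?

2.74 bits/symbol

Repeatedly combine the two least-probable nodes; the expected code length is the sum of the merged weights.
merge 2/25 + 2/25 → 4/25
merge 3/25 + 3/20 → 27/100
merge 3/20 + 4/25 → 31/100
merge 19/100 + 23/100 → 21/50
merge 27/100 + 31/100 → 29/50
merge 21/50 + 29/50 → 1
L = 4/25 + 27/100 + 31/100 + 21/50 + 29/50 + 1 = 137/50 = 2.74 bits/symbol.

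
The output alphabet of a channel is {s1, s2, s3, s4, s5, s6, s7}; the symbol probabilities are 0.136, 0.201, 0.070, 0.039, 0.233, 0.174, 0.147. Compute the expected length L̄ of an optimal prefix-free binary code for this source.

2.675 bits/symbol

Repeatedly combine the two least-probable nodes; the expected code length is the sum of the merged weights.
merge 39/1000 + 7/100 → 109/1000
merge 109/1000 + 17/125 → 49/200
merge 147/1000 + 87/500 → 321/1000
merge 201/1000 + 233/1000 → 217/500
merge 49/200 + 321/1000 → 283/500
merge 217/500 + 283/500 → 1
L = 109/1000 + 49/200 + 321/1000 + 217/500 + 283/500 + 1 = 107/40 = 2.675 bits/symbol.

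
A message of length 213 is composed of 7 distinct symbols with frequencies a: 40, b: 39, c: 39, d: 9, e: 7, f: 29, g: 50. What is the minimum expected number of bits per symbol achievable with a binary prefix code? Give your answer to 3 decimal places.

2.653 bits/symbol

Probabilities are the counts divided by 213.
Repeatedly combine the two least-probable nodes; the expected code length is the sum of the merged weights.
merge 7/213 + 3/71 → 16/213
merge 16/213 + 29/213 → 15/71
merge 13/71 + 13/71 → 26/71
merge 40/213 + 15/71 → 85/213
merge 50/213 + 26/71 → 128/213
merge 85/213 + 128/213 → 1
L = 16/213 + 15/71 + 26/71 + 85/213 + 128/213 + 1 = 565/213 ≈ 2.653 bits/symbol.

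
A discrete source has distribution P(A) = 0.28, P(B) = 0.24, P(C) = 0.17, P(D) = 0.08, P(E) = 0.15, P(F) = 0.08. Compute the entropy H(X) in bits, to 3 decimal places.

H = −Σ pᵢ log₂ pᵢ.
−0.28·log₂(0.28) = 0.5142
−0.24·log₂(0.24) = 0.4941
−0.17·log₂(0.17) = 0.4346
−0.08·log₂(0.08) = 0.2915
−0.15·log₂(0.15) = 0.4105
−0.08·log₂(0.08) = 0.2915
Sum ≈ 2.4365 → 2.437 bits.

2.437 bits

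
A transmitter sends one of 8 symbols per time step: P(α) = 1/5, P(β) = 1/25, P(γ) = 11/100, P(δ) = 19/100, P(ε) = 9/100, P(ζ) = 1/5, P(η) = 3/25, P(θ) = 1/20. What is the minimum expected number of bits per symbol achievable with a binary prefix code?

2.87 bits/symbol

Repeatedly combine the two least-probable nodes; the expected code length is the sum of the merged weights.
merge 1/25 + 1/20 → 9/100
merge 9/100 + 9/100 → 9/50
merge 11/100 + 3/25 → 23/100
merge 9/50 + 19/100 → 37/100
merge 1/5 + 1/5 → 2/5
merge 23/100 + 37/100 → 3/5
merge 2/5 + 3/5 → 1
L = 9/100 + 9/50 + 23/100 + 37/100 + 2/5 + 3/5 + 1 = 287/100 = 2.87 bits/symbol.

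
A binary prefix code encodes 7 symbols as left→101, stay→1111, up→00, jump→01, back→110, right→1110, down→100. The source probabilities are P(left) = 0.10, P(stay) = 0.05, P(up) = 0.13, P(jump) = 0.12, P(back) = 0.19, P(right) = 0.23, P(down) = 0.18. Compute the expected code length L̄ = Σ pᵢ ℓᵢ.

L̄ = Σ pᵢ·ℓᵢ = 0.10·3 + 0.05·4 + 0.13·2 + 0.12·2 + 0.19·3 + 0.23·4 + 0.18·3 = 3.03 bits/symbol.

3.03 bits/symbol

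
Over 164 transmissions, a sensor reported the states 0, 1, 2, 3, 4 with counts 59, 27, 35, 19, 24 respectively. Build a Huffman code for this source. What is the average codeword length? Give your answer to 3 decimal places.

Probabilities are the counts divided by 164.
Repeatedly combine the two least-probable nodes; the expected code length is the sum of the merged weights.
merge 19/164 + 6/41 → 43/164
merge 27/164 + 35/164 → 31/82
merge 43/164 + 59/164 → 51/82
merge 31/82 + 51/82 → 1
L = 43/164 + 31/82 + 51/82 + 1 = 371/164 ≈ 2.262 bits/symbol.

2.262 bits/symbol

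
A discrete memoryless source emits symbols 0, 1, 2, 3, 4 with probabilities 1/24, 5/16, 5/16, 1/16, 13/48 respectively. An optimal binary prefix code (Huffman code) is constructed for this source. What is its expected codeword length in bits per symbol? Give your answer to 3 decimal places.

Repeatedly combine the two least-probable nodes; the expected code length is the sum of the merged weights.
merge 1/24 + 1/16 → 5/48
merge 5/48 + 13/48 → 3/8
merge 5/16 + 5/16 → 5/8
merge 3/8 + 5/8 → 1
L = 5/48 + 3/8 + 5/8 + 1 = 101/48 ≈ 2.104 bits/symbol.

2.104 bits/symbol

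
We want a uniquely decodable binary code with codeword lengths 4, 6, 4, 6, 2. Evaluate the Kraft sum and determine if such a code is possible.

0.40625; yes

With common denominator 2^6 = 64: Σ 2^(−ℓᵢ) = 4/64 + 1/64 + 4/64 + 1/64 + 16/64 = 26/64 = 0.40625.
Kraft's inequality requires Σ ≤ 1; here Σ = 0.40625 ≤ 1, so such a prefix code exists.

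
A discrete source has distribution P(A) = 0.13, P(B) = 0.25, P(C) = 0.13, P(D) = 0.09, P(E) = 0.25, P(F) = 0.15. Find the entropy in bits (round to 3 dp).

H = −Σ pᵢ log₂ pᵢ.
−0.13·log₂(0.13) = 0.3826
−0.25·log₂(0.25) = 0.5000
−0.13·log₂(0.13) = 0.3826
−0.09·log₂(0.09) = 0.3127
−0.25·log₂(0.25) = 0.5000
−0.15·log₂(0.15) = 0.4105
Sum ≈ 2.4885 → 2.488 bits.

2.488 bits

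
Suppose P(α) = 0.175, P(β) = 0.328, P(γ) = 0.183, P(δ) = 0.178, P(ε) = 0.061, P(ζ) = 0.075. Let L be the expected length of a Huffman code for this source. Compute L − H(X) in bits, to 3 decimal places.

0.061 bits

Entropy H = −Σ p log₂ p ≈ 2.3856 bits.
Huffman merges: 61/1000+3/40→17/125; 17/125+7/40→311/1000; 89/500+183/1000→361/1000; 311/1000+41/125→639/1000; 361/1000+639/1000→1. L = 2447/1000 ≈ 2.4470.
L − H = 2.4470 − 2.3856 = 0.061 bits.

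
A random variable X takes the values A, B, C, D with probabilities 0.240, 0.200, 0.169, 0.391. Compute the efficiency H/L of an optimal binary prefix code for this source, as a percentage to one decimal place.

Entropy H = −Σ p log₂ p ≈ 1.9217 bits.
Huffman merges: 169/1000+1/5→369/1000; 6/25+369/1000→609/1000; 391/1000+609/1000→1. L = 989/500 ≈ 1.9780.
Efficiency = H/L = 1.9217/1.9780 = 97.2%.

97.2%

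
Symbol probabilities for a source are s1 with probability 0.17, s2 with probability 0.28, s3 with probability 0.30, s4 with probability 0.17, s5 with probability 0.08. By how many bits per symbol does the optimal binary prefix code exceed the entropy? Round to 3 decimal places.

Entropy H = −Σ p log₂ p ≈ 2.1960 bits.
Huffman merges: 2/25+17/100→1/4; 17/100+1/4→21/50; 7/25+3/10→29/50; 21/50+29/50→1. L = 9/4 ≈ 2.2500.
L − H = 2.2500 − 2.1960 = 0.054 bits.

0.054 bits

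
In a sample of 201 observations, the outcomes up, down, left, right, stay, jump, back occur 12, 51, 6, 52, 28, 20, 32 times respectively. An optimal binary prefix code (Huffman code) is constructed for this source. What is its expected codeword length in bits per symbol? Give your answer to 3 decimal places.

2.577 bits/symbol

Probabilities are the counts divided by 201.
Repeatedly combine the two least-probable nodes; the expected code length is the sum of the merged weights.
merge 2/67 + 4/67 → 6/67
merge 6/67 + 20/201 → 38/201
merge 28/201 + 32/201 → 20/67
merge 38/201 + 17/67 → 89/201
merge 52/201 + 20/67 → 112/201
merge 89/201 + 112/201 → 1
L = 6/67 + 38/201 + 20/67 + 89/201 + 112/201 + 1 = 518/201 ≈ 2.577 bits/symbol.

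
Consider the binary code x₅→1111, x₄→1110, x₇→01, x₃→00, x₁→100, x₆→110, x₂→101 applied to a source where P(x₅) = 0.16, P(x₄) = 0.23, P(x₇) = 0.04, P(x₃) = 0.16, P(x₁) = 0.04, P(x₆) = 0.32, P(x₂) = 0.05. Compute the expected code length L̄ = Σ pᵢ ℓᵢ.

3.19 bits/symbol

L̄ = Σ pᵢ·ℓᵢ = 0.16·4 + 0.23·4 + 0.04·2 + 0.16·2 + 0.04·3 + 0.32·3 + 0.05·3 = 3.19 bits/symbol.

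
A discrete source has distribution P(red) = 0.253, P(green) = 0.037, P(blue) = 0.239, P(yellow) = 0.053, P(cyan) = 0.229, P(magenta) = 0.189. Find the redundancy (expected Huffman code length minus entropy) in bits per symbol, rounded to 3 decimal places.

Entropy H = −Σ p log₂ p ≈ 2.3370 bits.
Huffman merges: 37/1000+53/1000→9/100; 9/100+189/1000→279/1000; 229/1000+239/1000→117/250; 253/1000+279/1000→133/250; 117/250+133/250→1. L = 2369/1000 ≈ 2.3690.
L − H = 2.3690 − 2.3370 = 0.032 bits.

0.032 bits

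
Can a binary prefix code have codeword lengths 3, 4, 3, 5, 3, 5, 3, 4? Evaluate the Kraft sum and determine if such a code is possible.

With common denominator 2^5 = 32: Σ 2^(−ℓᵢ) = 4/32 + 2/32 + 4/32 + 1/32 + 4/32 + 1/32 + 4/32 + 2/32 = 22/32 = 0.6875.
Kraft's inequality requires Σ ≤ 1; here Σ = 0.6875 ≤ 1, so such a prefix code exists.

0.6875; yes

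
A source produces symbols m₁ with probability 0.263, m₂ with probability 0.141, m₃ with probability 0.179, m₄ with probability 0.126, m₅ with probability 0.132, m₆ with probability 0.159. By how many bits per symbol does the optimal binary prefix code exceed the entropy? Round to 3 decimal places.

0.024 bits

Entropy H = −Σ p log₂ p ≈ 2.5335 bits.
Huffman merges: 63/500+33/250→129/500; 141/1000+159/1000→3/10; 179/1000+129/500→437/1000; 263/1000+3/10→563/1000; 437/1000+563/1000→1. L = 1279/500 ≈ 2.5580.
L − H = 2.5580 − 2.5335 = 0.024 bits.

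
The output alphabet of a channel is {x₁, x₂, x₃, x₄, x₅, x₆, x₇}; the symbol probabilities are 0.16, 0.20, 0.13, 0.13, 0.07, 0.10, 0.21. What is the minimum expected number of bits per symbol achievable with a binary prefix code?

2.76 bits/symbol

Repeatedly combine the two least-probable nodes; the expected code length is the sum of the merged weights.
merge 7/100 + 1/10 → 17/100
merge 13/100 + 13/100 → 13/50
merge 4/25 + 17/100 → 33/100
merge 1/5 + 21/100 → 41/100
merge 13/50 + 33/100 → 59/100
merge 41/100 + 59/100 → 1
L = 17/100 + 13/50 + 33/100 + 41/100 + 59/100 + 1 = 69/25 = 2.76 bits/symbol.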